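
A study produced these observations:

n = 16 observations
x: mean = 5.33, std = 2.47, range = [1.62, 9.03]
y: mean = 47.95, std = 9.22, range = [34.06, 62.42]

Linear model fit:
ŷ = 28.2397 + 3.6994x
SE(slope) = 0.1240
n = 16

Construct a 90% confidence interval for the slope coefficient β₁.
The 90% CI for β₁ is (3.4810, 3.9178)

Confidence interval for the slope:

The 90% CI for β₁ is: β̂₁ ± t*(α/2, n-2) × SE(β̂₁)

Step 1: Find critical t-value
- Confidence level = 0.9
- Degrees of freedom = n - 2 = 16 - 2 = 14
- t*(α/2, 14) = 1.7613

Step 2: Calculate margin of error
Margin = 1.7613 × 0.1240 = 0.2184

Step 3: Construct interval
CI = 3.6994 ± 0.2184
CI = (3.4810, 3.9178)

Interpretation: each one-unit increase in x is associated with a change in mean y of between 3.4810 and 3.9178, with 90% confidence.
Since 0 is outside the interval, a two-sided test at α = 0.10 would reject H₀: β₁ = 0.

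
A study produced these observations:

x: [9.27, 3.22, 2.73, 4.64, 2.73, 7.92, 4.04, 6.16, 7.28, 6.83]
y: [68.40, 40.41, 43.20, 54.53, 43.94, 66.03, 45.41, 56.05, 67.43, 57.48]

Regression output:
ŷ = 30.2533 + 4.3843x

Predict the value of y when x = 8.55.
ŷ = 67.7391

x = 8.55 lies inside the observed range [2.73, 9.27], so the fitted equation applies directly:

ŷ = 30.2533 + 4.3843 × 8.55
ŷ = 30.2533 + 37.4858
ŷ = 67.7391

This is the fitted mean response at that x — an individual observation would come with a wider prediction interval.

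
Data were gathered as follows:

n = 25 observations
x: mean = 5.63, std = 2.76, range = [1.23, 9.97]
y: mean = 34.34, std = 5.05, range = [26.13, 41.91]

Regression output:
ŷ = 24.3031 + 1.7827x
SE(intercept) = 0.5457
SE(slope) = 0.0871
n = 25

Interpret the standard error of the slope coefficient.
SE(β̂₁) = 0.0871 is the estimated standard deviation of the slope estimate across repeated samples; relative to β̂₁ = 1.7827 that is 4.9%, a precise estimate.

SE(β̂₁) = s / √Sxx, where s is the residual standard deviation and Sxx = Σ(x − x̄)². It is the yardstick for how far β̂₁ = 1.7827 could plausibly be from the true slope.

Relative precision:
- SE / |β̂₁| = 0.0871 / 1.7827 = 4.9%
- Rule of thumb (under 20%: precise; 20% to under 50%: moderately precise; 50% or more: imprecise) → precise

Rough 95% range (±2 SE): 1.7827 ± 0.1742 → (1.6085, 1.9569).

What drives SE(β̂₁): larger n (here n = 25) → smaller SE; wider spread of x values → smaller SE.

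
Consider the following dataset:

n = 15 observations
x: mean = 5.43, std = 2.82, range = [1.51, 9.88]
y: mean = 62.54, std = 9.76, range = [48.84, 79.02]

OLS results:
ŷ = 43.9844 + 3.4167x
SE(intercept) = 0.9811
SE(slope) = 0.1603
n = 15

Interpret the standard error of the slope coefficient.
SE(slope) = 0.1603 measures the uncertainty in the estimated slope. The coefficient is estimated precisely (SE/|β̂₁| = 4.7%).

SE(β̂₁) = 0.1603 says: if we drew many samples of n = 15 from the same population and refit each time, the fitted slopes would scatter with a standard deviation of roughly 0.1603 around the true β₁.

Relative precision:
- SE / |β̂₁| = 0.1603 / 3.4167 = 4.7%
- Rule of thumb (under 20%: precise; 20% to under 50%: moderately precise; 50% or more: imprecise) → precise

Rough 95% range (±2 SE): 3.4167 ± 0.3206 → (3.0961, 3.7373).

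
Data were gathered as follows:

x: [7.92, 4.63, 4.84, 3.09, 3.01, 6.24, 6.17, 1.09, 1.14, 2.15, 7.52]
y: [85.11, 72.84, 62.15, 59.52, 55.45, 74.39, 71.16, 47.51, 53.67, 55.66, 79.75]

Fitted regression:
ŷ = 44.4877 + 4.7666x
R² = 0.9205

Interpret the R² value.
R² = 0.9205 means 92.05% of the variation in y is explained by the linear relationship with x. This indicates a strong fit.

R² (coefficient of determination) measures the proportion of variance in y explained by the regression model.

Here R² = 0.9205:
- Explained: 92.05% of the variation in y
- Unexplained (residual): 100% − 92.05% = 7.95%
- Rule of thumb (below 0.3 weak; 0.3 to below 0.7 moderate; 0.7 and above strong) → strong

Note: R² says nothing about causation, and a high R² does not by itself mean the linear form is appropriate — check the residuals.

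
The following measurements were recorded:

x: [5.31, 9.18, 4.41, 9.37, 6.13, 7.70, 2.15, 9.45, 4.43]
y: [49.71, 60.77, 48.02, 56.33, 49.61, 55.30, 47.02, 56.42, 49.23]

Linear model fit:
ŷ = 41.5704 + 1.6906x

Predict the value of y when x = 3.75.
ŷ = 47.9102

Plug x = 3.75 into the fitted line:

ŷ = 41.5704 + 1.6906 × 3.75
ŷ = 41.5704 + 6.3398
ŷ = 47.9102

This is a point prediction; actual observations scatter around it by roughly the residual standard deviation.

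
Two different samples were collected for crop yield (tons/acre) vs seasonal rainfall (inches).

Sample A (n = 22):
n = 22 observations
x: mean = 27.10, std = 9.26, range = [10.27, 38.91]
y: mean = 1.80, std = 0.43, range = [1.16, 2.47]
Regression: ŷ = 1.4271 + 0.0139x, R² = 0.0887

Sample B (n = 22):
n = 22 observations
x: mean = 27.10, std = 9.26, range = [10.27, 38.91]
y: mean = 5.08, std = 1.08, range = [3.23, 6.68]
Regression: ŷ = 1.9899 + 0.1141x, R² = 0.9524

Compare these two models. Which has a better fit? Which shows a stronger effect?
Model B has the better fit (R² = 0.9524 vs 0.0887). Model B shows the stronger effect (|β₁| = 0.1141 vs 0.0139).

Model Comparison:

Fit — compare R²:
- Model A: R² = 0.0887 → 8.87% of variance in crop yield explained
- Model B: R² = 0.9524 → 95.24% of variance in crop yield explained
- 0.9524 > 0.0887 → Model B has the better fit

Strength of effect — compare |β₁|:
- Model A: β₁ = 0.0139 → predicted crop yield rises 0.0139 tons/acre per additional inch of rainfall
- Model B: β₁ = 0.1141 → predicted crop yield rises 0.1141 tons/acre per additional inch of rainfall
- |0.0139| < |0.1141| → Model B shows the stronger marginal effect

Notes:
- A steeper slope doesn't make a better model if the scatter around the line is large.
- R² measures how tightly points cluster around the line; β₁ measures how steep the line is — they answer different questions.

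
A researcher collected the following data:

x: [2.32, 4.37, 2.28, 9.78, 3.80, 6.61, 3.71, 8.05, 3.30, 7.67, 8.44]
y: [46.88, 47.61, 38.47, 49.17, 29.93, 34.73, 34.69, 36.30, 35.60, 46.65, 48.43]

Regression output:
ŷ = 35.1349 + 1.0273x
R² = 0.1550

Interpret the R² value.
About 15.50% of the variability in y is accounted for by the regression on x (R² = 0.1550) — a weak linear fit.

R² (coefficient of determination) measures the proportion of variance in y explained by the regression model.

Here R² = 0.1550:
- Explained: 15.50% of the variation in y
- Unexplained (residual): 100% − 15.50% = 84.50%
- Rule of thumb (below 0.3 weak; 0.3 to below 0.7 moderate; 0.7 and above strong) → weak

Note: R² says nothing about causation, and a high R² does not by itself mean the linear form is appropriate — check the residuals.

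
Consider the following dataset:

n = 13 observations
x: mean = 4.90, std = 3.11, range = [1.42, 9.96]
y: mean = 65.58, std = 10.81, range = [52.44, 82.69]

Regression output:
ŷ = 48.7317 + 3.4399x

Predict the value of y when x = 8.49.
ŷ = 77.9365

To predict y for x = 8.49, substitute into the regression equation:

ŷ = 48.7317 + 3.4399 × 8.49
ŷ = 48.7317 + 29.2048
ŷ = 77.9365

This is a point prediction; actual observations scatter around it by roughly the residual standard deviation.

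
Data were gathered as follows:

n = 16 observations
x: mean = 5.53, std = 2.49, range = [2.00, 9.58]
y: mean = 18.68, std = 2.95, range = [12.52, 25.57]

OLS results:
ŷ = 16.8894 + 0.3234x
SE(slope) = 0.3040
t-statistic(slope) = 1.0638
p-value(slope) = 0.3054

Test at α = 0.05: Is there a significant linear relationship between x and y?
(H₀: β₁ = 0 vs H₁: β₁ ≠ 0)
p-value = 0.3054 ≥ α = 0.05, so we fail to reject H₀. The relationship is not significant.

Hypothesis test for the slope coefficient:

H₀: β₁ = 0 (no linear relationship)
H₁: β₁ ≠ 0 (linear relationship exists)

Test statistic: t = β̂₁ / SE(β̂₁) = 0.3234 / 0.3040 = 1.0638

With df = 14, the two-sided p-value for |t| = 1.0638 is 0.3054.

Decision rule: reject H₀ if p-value < α.
p-value = 0.3054 ≥ α = 0.05 → fail to reject H₀.

Conclusion: the linear association between x and y is not significant at the 5% level.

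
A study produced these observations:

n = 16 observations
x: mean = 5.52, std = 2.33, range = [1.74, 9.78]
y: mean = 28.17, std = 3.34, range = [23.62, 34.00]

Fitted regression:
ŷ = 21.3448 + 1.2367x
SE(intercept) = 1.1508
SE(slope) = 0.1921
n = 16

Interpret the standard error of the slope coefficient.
SE(β̂₁) = 0.1921 is the estimated standard deviation of the slope estimate across repeated samples; relative to β̂₁ = 1.2367 that is 15.5%, a precise estimate.

SE(β̂₁) = 0.1921 says: if we drew many samples of n = 16 from the same population and refit each time, the fitted slopes would scatter with a standard deviation of roughly 0.1921 around the true β₁.

Relative precision:
- SE / |β̂₁| = 0.1921 / 1.2367 = 15.5%
- Rule of thumb (under 20%: precise; 20% to under 50%: moderately precise; 50% or more: imprecise) → precise

Link to the t-test: t = β̂₁ / SE(β̂₁) = 1.2367 / 0.1921 = 6.4378, the statistic for H₀: β₁ = 0.

What drives SE(β̂₁): larger n (here n = 16) → smaller SE; more residual scatter → larger SE; wider spread of x values → smaller SE.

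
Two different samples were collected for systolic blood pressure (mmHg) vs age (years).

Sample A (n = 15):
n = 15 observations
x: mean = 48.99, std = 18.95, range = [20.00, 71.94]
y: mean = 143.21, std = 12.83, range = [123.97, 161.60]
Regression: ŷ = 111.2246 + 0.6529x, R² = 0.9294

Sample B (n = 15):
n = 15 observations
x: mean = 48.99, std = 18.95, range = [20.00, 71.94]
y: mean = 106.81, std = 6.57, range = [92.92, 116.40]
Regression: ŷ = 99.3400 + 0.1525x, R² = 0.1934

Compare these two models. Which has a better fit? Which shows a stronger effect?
Model A has the better fit (R² = 0.9294 vs 0.1934). Model A shows the stronger effect (|β₁| = 0.6529 vs 0.1525).

Model Comparison:

Which explains more variance? (R²)
- Model A: R² = 0.9294 → 92.94% of variance in blood pressure explained
- Model B: R² = 0.1934 → 19.34% of variance in blood pressure explained
- 0.9294 > 0.1934 → Model A has the better fit

Effect size (slope magnitude):
- Model A: β₁ = 0.6529 → predicted blood pressure rises 0.6529 mmHg per additional year of age
- Model B: β₁ = 0.1525 → predicted blood pressure rises 0.1525 mmHg per additional year of age
- |0.6529| > |0.1525| → Model A shows the stronger marginal effect

Note: A steeper slope doesn't make a better model if the scatter around the line is large.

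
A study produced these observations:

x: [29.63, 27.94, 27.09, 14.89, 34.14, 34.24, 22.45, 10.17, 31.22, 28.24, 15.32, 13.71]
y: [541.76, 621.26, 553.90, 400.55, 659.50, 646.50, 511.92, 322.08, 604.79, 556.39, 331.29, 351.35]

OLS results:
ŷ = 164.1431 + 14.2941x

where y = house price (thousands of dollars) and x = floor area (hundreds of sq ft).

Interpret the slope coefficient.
For each additional hundred sq ft of floor area, predicted house price increases by approximately 14.2941 thousand dollars.

β₁ = 14.2941 is the change in predicted house price (thousand dollars) per additional hundred sq ft of floor area.

Interpretation:
- Floor area up by 1 hundred sq ft → predicted house price increases by 14.2941 thousand dollars
- The effect is assumed constant over the observed range of x (linearity)
- The slope describes association in these data, not necessarily a causal effect

The intercept β₀ = 164.1431 is the predicted house price when floor area = 0; since the smallest observed x is 10.17, this is an extrapolation and mainly anchors the line.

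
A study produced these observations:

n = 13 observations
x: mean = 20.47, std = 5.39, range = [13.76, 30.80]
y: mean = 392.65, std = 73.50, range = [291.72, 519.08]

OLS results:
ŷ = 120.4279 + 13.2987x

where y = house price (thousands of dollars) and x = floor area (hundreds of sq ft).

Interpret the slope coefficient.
On average, house price is about 13.2987 thousand dollars higher for every extra hundred sq ft of floor area.

The slope β₁ = 13.2987 gives the rate at which the fitted house price changes with floor area.

Interpretation:
- Floor area up by 1 hundred sq ft → predicted house price increases by 13.2987 thousand dollars
- The effect is assumed constant over the observed range of x (linearity)
- The sign (+) gives the direction; the magnitude 13.2987 gives the size of the effect per hundred sq ft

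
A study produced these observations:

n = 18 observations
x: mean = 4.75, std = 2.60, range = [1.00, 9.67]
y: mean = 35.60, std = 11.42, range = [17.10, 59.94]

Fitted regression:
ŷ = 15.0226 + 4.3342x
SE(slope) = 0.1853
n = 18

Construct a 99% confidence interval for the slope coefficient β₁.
The 99% CI for β₁ is (3.7930, 4.8754)

Confidence interval for the slope:

The 99% CI for β₁ is: β̂₁ ± t*(α/2, n-2) × SE(β̂₁)

Step 1: Find critical t-value
- Confidence level = 0.99
- Degrees of freedom = n - 2 = 18 - 2 = 16
- t*(α/2, 16) = 2.9208

Step 2: Calculate margin of error
Margin = 2.9208 × 0.1853 = 0.5412

Step 3: Construct interval
CI = 4.3342 ± 0.5412
CI = (3.7930, 4.8754)

Interpretation: each one-unit increase in x is associated with a change in mean y of between 3.7930 and 4.8754, with 99% confidence.
Since 0 is outside the interval, a two-sided test at α = 0.01 would reject H₀: β₁ = 0.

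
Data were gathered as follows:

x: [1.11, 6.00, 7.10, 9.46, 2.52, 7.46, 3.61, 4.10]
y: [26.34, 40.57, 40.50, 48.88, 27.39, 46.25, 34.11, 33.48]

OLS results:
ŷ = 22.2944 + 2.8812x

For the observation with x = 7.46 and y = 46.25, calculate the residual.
Residual = 2.4618

The residual is the difference between the actual value and the predicted value:

Residual = y - ŷ

Step 1: Calculate predicted value
ŷ = 22.2944 + 2.8812 × 7.46
ŷ = 43.7882

Step 2: Calculate residual
Residual = 46.25 - 43.7882
Residual = 2.4618

Interpretation: the model underestimates the actual value by 2.4618 at this point (positive residual → observation lies above the fitted line).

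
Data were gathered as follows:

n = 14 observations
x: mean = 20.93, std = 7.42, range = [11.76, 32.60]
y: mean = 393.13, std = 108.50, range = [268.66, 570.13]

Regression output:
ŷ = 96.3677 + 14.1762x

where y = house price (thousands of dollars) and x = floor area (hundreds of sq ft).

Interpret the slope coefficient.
On average, house price is about 14.1762 thousand dollars higher for every extra hundred sq ft of floor area.

β₁ = 14.1762 is the change in predicted house price (thousand dollars) per additional hundred sq ft of floor area.

Interpretation:
- Floor area up by 1 hundred sq ft → predicted house price increases by 14.1762 thousand dollars
- This is a linear approximation: the same per-unit change is assumed across the whole observed x range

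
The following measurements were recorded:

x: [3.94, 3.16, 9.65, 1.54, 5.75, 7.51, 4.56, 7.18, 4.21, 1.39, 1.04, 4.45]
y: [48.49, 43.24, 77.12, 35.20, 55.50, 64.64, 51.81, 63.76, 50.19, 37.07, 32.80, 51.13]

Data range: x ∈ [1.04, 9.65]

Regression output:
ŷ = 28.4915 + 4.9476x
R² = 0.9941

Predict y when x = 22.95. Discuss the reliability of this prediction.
ŷ = 142.0389 (extrapolation — x = 22.95 lies outside [1.04, 9.65], so reliability is low).

Prediction calculation:
ŷ = 28.4915 + 4.9476 × 22.95
ŷ = 142.0389

Reliability:
- Data range: x ∈ [1.04, 9.65]
- Prediction point: x = 22.95 is 13.30 units above the observed range → this is EXTRAPOLATION, not interpolation

Why that matters here:
- R² describes fit only over the sampled x values; it says nothing about behaviour beyond them
- The standard error of prediction grows with (x − x̄)², and x = 22.95 is far from x̄ = 4.53
- Real relationships often flatten, saturate, or turn nonlinear at extremes

The R² = 0.9941 only validates the fit within [1.04, 9.65]; treat ŷ = 142.0389 with caution.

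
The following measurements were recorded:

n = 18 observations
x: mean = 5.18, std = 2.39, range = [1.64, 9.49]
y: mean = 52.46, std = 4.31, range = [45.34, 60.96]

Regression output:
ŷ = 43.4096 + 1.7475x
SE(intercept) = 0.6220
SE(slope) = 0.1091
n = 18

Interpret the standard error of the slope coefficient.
The slope 1.7475 is pinned down to within about ±0.1091 (one SE) by these data — relative uncertainty 6.2%, i.e. precise.

What SE measures:
- The standard error quantifies the sampling variability of the coefficient estimate
- It is the estimated standard deviation of β̂₁ across hypothetical repeated samples of the same size
- Smaller SE → more precise estimate

Relative precision:
- SE / |β̂₁| = 0.1091 / 1.7475 = 6.2%
- Rule of thumb (under 20%: precise; 20% to under 50%: moderately precise; 50% or more: imprecise) → precise

Link to the t-test: t = β̂₁ / SE(β̂₁) = 1.7475 / 0.1091 = 16.0174, the statistic for H₀: β₁ = 0.

What drives SE(β̂₁): larger n (here n = 18) → smaller SE.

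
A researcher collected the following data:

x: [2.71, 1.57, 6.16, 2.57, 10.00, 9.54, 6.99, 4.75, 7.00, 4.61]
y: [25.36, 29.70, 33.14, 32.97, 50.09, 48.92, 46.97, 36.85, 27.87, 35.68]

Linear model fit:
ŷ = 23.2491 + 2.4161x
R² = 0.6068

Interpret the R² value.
R² = 0.6068 means 60.68% of the variation in y is explained by the linear relationship with x. This indicates a moderate fit.

The coefficient of determination R² is the fraction of the total variation in y that the fitted line accounts for.

Here R² = 0.6068:
- Explained: 60.68% of the variation in y
- Unexplained (residual): 100% − 60.68% = 39.32%
- Rule of thumb (below 0.3 weak; 0.3 to below 0.7 moderate; 0.7 and above strong) → moderate

Note: R² says nothing about causation, and a high R² does not by itself mean the linear form is appropriate — check the residuals.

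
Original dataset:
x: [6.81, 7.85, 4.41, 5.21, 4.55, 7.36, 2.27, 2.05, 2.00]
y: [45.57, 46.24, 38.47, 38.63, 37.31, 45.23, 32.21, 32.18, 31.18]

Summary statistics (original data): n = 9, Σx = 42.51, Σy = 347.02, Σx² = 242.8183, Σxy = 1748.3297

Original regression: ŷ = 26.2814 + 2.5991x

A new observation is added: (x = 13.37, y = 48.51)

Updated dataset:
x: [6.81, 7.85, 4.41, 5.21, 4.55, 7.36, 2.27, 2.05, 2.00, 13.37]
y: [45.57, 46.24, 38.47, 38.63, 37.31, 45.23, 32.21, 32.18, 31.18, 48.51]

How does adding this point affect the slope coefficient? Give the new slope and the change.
Adding the point moves β₁ from 2.5991 to 1.7077, i.e. it decreases by 0.8914 (-34.3%).

The new point has HIGH LEVERAGE: x = 13.37 is far from the original mean x̄ = 42.51/9 ≈ 4.72 (original range [2.00, 7.85]).

Step 1: Update the sums with the new point (n goes from 9 to 10)
Σx  = 42.51 + 13.37 = 55.88
Σy  = 347.02 + 48.51 = 395.53
Σx² = 242.8183 + 13.37² = 242.8183 + 178.7569 = 421.5752
Σxy = 1748.3297 + 13.37×48.51 = 1748.3297 + 648.5787 = 2396.9084

Step 2: Recompute the slope with b₁ = (nΣxy − ΣxΣy) / (nΣx² − (Σx)²)
Numerator   = 10×2396.9084 − 55.88×395.53 = 23969.0840 − 22102.2164 = 1866.8676
Denominator = 10×421.5752 − 55.88² = 4215.7520 − 3122.5744 = 1093.1776
b₁(new) = 1866.8676 / 1093.1776 = 1.7077

(Same formula on the original sums: (9×1748.3297 − 42.51×347.02) / (9×242.8183 − 42.51²) = 983.1471 / 378.2646 = 2.5991, matching the given fit.)

Step 3: Change in slope
Δβ₁ = 1.7077 − 2.5991 = -0.8914
Relative change = -0.8914 / 2.5991 × 100% = -34.3%
→ the slope decreases when the point is added.

A high-leverage point only changes the slope if it is off the original line; here y = 48.51 is below the original trend, so the slope decreases.
In practice: investigate whether it comes from the same population as the rest of the sample; check such a point for data-entry or measurement error.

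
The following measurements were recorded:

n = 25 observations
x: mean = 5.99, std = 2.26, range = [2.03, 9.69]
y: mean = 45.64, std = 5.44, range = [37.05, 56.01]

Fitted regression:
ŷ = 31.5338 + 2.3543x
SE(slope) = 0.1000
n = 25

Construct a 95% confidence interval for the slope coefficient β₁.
The 95% CI for β₁ is (2.1474, 2.5612)

Confidence interval for the slope:

The 95% CI for β₁ is: β̂₁ ± t*(α/2, n-2) × SE(β̂₁)

Step 1: Find critical t-value
- Confidence level = 0.95
- Degrees of freedom = n - 2 = 25 - 2 = 23
- t*(α/2, 23) = 2.0687

Step 2: Calculate margin of error
Margin = 2.0687 × 0.1000 = 0.2069

Step 3: Construct interval
CI = 2.3543 ± 0.2069
CI = (2.1474, 2.5612)

Interpretation: each one-unit increase in x is associated with a change in mean y of between 2.1474 and 2.5612, with 95% confidence.
Since 0 is outside the interval, a two-sided test at α = 0.05 would reject H₀: β₁ = 0.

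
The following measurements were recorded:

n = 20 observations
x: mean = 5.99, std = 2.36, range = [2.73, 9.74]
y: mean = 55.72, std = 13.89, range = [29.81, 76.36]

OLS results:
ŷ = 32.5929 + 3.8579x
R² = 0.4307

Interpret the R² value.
R² = 0.4307 means 43.07% of the variation in y is explained by the linear relationship with x. This indicates a moderate fit.

The coefficient of determination R² is the fraction of the total variation in y that the fitted line accounts for.

Here R² = 0.4307:
- Explained: 43.07% of the variation in y
- Unexplained (residual): 100% − 43.07% = 56.93%
- Rule of thumb (below 0.3 weak; 0.3 to below 0.7 moderate; 0.7 and above strong) → moderate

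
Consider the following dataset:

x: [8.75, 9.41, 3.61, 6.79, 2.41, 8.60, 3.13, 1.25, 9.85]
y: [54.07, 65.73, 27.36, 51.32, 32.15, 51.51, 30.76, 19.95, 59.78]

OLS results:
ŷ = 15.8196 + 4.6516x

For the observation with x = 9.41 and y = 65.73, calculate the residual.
Residual = 6.1388

The residual is the difference between the actual value and the predicted value:

Residual = y - ŷ

Step 1: Calculate predicted value
ŷ = 15.8196 + 4.6516 × 9.41
ŷ = 59.5912

Step 2: Calculate residual
Residual = 65.73 - 59.5912
Residual = 6.1388

Sign check: y > ŷ, so the point is above the line and the fit underestimates here.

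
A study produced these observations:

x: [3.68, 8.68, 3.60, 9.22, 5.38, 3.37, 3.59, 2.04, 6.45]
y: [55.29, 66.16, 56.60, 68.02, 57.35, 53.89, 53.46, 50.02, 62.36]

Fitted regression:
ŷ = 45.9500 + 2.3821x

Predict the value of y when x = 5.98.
ŷ = 60.1950

Plug x = 5.98 into the fitted line:

ŷ = 45.9500 + 2.3821 × 5.98
ŷ = 45.9500 + 14.2450
ŷ = 60.1950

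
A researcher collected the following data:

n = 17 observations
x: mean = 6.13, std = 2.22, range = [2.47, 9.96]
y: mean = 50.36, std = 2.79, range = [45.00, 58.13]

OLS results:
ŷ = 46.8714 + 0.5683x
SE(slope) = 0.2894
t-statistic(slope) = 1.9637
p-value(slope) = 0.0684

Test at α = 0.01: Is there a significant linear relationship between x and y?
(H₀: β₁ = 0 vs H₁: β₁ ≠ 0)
Fail to reject H₀: p-value = 0.0684 ≥ α = 0.01. The linear relationship is not significant at the 1% level.

Hypothesis test for the slope coefficient:

H₀: β₁ = 0 (no linear relationship)
H₁: β₁ ≠ 0 (linear relationship exists)

Test statistic: t = β̂₁ / SE(β̂₁) = 0.5683 / 0.2894 = 1.9637

With df = 15, the two-sided p-value for |t| = 1.9637 is 0.0684.

Decision rule: reject H₀ if p-value < α.
p-value = 0.0684 ≥ α = 0.01 → fail to reject H₀.

At α = 0.01 the data do not provide convincing evidence of a nonzero slope.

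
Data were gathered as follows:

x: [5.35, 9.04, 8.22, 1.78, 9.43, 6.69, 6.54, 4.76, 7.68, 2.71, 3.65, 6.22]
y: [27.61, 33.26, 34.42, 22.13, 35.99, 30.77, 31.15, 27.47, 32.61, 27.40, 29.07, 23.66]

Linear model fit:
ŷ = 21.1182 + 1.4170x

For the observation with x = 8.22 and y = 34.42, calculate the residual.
Residual = 1.6541

The residual is the difference between the actual value and the predicted value:

Residual = y - ŷ

Step 1: Calculate predicted value
ŷ = 21.1182 + 1.4170 × 8.22
ŷ = 32.7659

Step 2: Calculate residual
Residual = 34.42 - 32.7659
Residual = 1.6541

Sign check: y > ŷ, so the point is above the line and the fit underestimates here.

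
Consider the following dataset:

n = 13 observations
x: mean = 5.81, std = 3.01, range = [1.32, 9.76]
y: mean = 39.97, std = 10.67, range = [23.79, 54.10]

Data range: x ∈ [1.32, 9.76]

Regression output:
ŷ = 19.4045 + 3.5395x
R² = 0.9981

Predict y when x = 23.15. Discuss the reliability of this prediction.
ŷ = 101.3439, but this is extrapolation (above the data range [1.32, 9.76]) and may be unreliable.

Prediction calculation:
ŷ = 19.4045 + 3.5395 × 23.15
ŷ = 101.3439

Reliability:
- Data range: x ∈ [1.32, 9.76]
- Prediction point: x = 23.15 is 13.39 units above the observed range → this is EXTRAPOLATION, not interpolation

Why that matters here:
- The linear relationship may not hold outside the observed range
- There are no observations near this x to validate the fitted line there
- R² describes fit only over the sampled x values; it says nothing about behaviour beyond them

The R² = 0.9981 only validates the fit within [1.32, 9.76]; treat ŷ = 101.3439 with caution.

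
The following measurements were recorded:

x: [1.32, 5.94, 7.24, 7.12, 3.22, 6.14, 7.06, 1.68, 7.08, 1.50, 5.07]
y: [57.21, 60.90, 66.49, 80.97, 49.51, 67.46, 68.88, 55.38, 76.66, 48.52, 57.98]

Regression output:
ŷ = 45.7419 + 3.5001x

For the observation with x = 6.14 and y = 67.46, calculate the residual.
Residual = 0.2275

The residual is the difference between the actual value and the predicted value:

Residual = y - ŷ

Step 1: Calculate predicted value
ŷ = 45.7419 + 3.5001 × 6.14
ŷ = 67.2325

Step 2: Calculate residual
Residual = 67.46 - 67.2325
Residual = 0.2275

The residual is positive, so the observed y = 67.46 sits above the regression line (the line underestimates it by 0.2275).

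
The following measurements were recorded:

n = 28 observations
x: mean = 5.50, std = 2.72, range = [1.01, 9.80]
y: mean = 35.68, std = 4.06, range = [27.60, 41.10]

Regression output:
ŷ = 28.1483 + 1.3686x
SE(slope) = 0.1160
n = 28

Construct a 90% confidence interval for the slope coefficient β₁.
The 90% CI for β₁ is (1.1708, 1.5664)

Confidence interval for the slope:

The 90% CI for β₁ is: β̂₁ ± t*(α/2, n-2) × SE(β̂₁)

Step 1: Find critical t-value
- Confidence level = 0.9
- Degrees of freedom = n - 2 = 28 - 2 = 26
- t*(α/2, 26) = 1.7056

Step 2: Calculate margin of error
Margin = 1.7056 × 0.1160 = 0.1978

Step 3: Construct interval
CI = 1.3686 ± 0.1978
CI = (1.1708, 1.5664)

Interpretation: We are 90% confident that the true slope β₁ lies between 1.1708 and 1.5664.
Since 0 is outside the interval, a two-sided test at α = 0.10 would reject H₀: β₁ = 0.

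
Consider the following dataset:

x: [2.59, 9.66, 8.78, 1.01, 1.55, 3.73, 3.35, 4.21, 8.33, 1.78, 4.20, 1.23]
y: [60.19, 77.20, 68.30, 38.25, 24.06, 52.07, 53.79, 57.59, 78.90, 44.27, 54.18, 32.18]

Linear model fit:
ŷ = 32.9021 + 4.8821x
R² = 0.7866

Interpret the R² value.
About 78.66% of the variability in y is accounted for by the regression on x (R² = 0.7866) — a strong linear fit.

R² (coefficient of determination) measures the proportion of variance in y explained by the regression model.

Here R² = 0.7866:
- Explained: 78.66% of the variation in y
- Unexplained (residual): 100% − 78.66% = 21.34%
- Rule of thumb (below 0.3 weak; 0.3 to below 0.7 moderate; 0.7 and above strong) → strong

Note: R² never decreases when predictors are added, so it should not be used alone to compare models of different size.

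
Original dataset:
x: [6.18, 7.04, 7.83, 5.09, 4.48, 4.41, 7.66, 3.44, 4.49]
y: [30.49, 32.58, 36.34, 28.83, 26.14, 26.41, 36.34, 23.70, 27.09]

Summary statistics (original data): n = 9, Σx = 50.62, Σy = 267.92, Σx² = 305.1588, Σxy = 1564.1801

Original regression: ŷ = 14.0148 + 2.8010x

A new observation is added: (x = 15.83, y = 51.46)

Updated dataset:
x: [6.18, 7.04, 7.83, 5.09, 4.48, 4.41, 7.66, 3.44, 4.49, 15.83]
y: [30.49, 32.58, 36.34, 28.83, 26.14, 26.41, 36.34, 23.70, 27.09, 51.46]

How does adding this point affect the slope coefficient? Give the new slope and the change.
The slope changes from 2.8010 to 2.2464 (change of -0.5546, or -19.8%).

The new point has HIGH LEVERAGE: x = 15.83 is far from the original mean x̄ = 50.62/9 ≈ 5.62 (original range [3.44, 7.83]).

Step 1: Update the sums with the new point (n goes from 9 to 10)
Σx  = 50.62 + 15.83 = 66.45
Σy  = 267.92 + 51.46 = 319.38
Σx² = 305.1588 + 15.83² = 305.1588 + 250.5889 = 555.7477
Σxy = 1564.1801 + 15.83×51.46 = 1564.1801 + 814.6118 = 2378.7919

Step 2: Recompute the slope with b₁ = (nΣxy − ΣxΣy) / (nΣx² − (Σx)²)
Numerator   = 10×2378.7919 − 66.45×319.38 = 23787.9190 − 21222.8010 = 2565.1180
Denominator = 10×555.7477 − 66.45² = 5557.4770 − 4415.6025 = 1141.8745
b₁(new) = 2565.1180 / 1141.8745 = 2.2464

(Same formula on the original sums: (9×1564.1801 − 50.62×267.92) / (9×305.1588 − 50.62²) = 515.5105 / 184.0448 = 2.8010, matching the given fit.)

Step 3: Change in slope
Δβ₁ = 2.2464 − 2.8010 = -0.5546
Relative change = -0.5546 / 2.8010 × 100% = -19.8%
→ the slope decreases when the point is added.

Because the point sits below the extension of the original line at a high-leverage x, it tilts the fit down.
In practice: check such a point for data-entry or measurement error; examine leverage (hᵢ) and Cook's distance rather than deleting it automatically.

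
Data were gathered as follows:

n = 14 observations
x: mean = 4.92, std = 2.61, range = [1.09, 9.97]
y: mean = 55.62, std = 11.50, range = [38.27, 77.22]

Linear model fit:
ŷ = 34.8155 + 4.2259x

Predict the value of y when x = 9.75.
ŷ = 76.0180

To predict y for x = 9.75, substitute into the regression equation:

ŷ = 34.8155 + 4.2259 × 9.75
ŷ = 34.8155 + 41.2025
ŷ = 76.0180

This is the fitted mean response at that x — an individual observation would come with a wider prediction interval.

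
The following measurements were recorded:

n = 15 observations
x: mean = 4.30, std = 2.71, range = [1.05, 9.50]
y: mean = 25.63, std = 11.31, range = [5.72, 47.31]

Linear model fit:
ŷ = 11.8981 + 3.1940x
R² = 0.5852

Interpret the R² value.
The model explains 58.52% of the variance in y (R² = 0.5852), leaving 41.48% unexplained; the fit is moderate.

The coefficient of determination R² is the fraction of the total variation in y that the fitted line accounts for.

Here R² = 0.5852:
- Explained: 58.52% of the variation in y
- Unexplained (residual): 100% − 58.52% = 41.48%
- Rule of thumb (below 0.3 weak; 0.3 to below 0.7 moderate; 0.7 and above strong) → moderate

Note: R² never decreases when predictors are added, so it should not be used alone to compare models of different size.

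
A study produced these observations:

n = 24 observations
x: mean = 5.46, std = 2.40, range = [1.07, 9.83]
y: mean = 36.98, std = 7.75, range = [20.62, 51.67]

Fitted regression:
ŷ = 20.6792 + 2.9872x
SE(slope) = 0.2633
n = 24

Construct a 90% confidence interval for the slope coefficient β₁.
The 90% CI for β₁ is (2.5351, 3.4393)

Confidence interval for the slope:

The 90% CI for β₁ is: β̂₁ ± t*(α/2, n-2) × SE(β̂₁)

Step 1: Find critical t-value
- Confidence level = 0.9
- Degrees of freedom = n - 2 = 24 - 2 = 22
- t*(α/2, 22) = 1.7171

Step 2: Calculate margin of error
Margin = 1.7171 × 0.2633 = 0.4521

Step 3: Construct interval
CI = 2.9872 ± 0.4521
CI = (2.5351, 3.4393)

Interpretation: each one-unit increase in x is associated with a change in mean y of between 2.5351 and 3.4393, with 90% confidence.
The interval does not include 0, suggesting a significant linear relationship.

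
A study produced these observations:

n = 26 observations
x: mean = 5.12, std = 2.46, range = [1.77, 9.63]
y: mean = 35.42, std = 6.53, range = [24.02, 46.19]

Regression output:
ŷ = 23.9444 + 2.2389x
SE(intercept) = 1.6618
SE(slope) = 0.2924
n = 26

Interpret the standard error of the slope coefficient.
SE(slope) = 0.2924 measures the uncertainty in the estimated slope. The coefficient is estimated precisely (SE/|β̂₁| = 13.1%).

SE(β̂₁) = s / √Sxx, where s is the residual standard deviation and Sxx = Σ(x − x̄)². It is the yardstick for how far β̂₁ = 2.2389 could plausibly be from the true slope.

Relative precision:
- SE / |β̂₁| = 0.2924 / 2.2389 = 13.1%
- Rule of thumb (under 20%: precise; 20% to under 50%: moderately precise; 50% or more: imprecise) → precise

Link to the t-test: t = β̂₁ / SE(β̂₁) = 2.2389 / 0.2924 = 7.6570, the statistic for H₀: β₁ = 0.

What drives SE(β̂₁): larger n (here n = 26) → smaller SE; more residual scatter → larger SE.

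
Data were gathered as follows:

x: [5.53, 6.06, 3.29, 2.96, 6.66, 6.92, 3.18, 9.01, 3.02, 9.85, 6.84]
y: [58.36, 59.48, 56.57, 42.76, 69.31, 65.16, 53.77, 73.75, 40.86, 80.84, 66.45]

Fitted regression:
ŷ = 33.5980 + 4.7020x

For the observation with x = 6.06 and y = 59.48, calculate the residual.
Residual = -2.6121

The residual is the difference between the actual value and the predicted value:

Residual = y - ŷ

Step 1: Calculate predicted value
ŷ = 33.5980 + 4.7020 × 6.06
ŷ = 62.0921

Step 2: Calculate residual
Residual = 59.48 - 62.0921
Residual = -2.6121

Interpretation: the model overestimates the actual value by 2.6121 at this point (negative residual → observation lies below the fitted line).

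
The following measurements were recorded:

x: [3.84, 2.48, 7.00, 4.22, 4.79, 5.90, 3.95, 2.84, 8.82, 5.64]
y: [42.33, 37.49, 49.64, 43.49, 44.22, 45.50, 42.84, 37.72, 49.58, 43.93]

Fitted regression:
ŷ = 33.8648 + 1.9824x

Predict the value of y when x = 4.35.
ŷ = 42.4882

x = 4.35 lies inside the observed range [2.48, 8.82], so the fitted equation applies directly:

ŷ = 33.8648 + 1.9824 × 4.35
ŷ = 33.8648 + 8.6234
ŷ = 42.4882

This is the fitted mean response at that x — an individual observation would come with a wider prediction interval.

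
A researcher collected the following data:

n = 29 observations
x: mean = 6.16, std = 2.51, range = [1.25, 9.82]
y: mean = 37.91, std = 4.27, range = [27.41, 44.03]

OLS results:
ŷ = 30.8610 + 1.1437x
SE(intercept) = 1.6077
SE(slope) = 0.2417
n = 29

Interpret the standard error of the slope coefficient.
SE(slope) = 0.2417 measures the uncertainty in the estimated slope. The coefficient is estimated with moderate precision (SE/|β̂₁| = 21.1%).

SE(β̂₁) = s / √Sxx, where s is the residual standard deviation and Sxx = Σ(x − x̄)². It is the yardstick for how far β̂₁ = 1.1437 could plausibly be from the true slope.

Relative precision:
- SE / |β̂₁| = 0.2417 / 1.1437 = 21.1%
- Rule of thumb (under 20%: precise; 20% to under 50%: moderately precise; 50% or more: imprecise) → moderately precise

Link to the t-test: t = β̂₁ / SE(β̂₁) = 1.1437 / 0.2417 = 4.7319, the statistic for H₀: β₁ = 0.

What drives SE(β̂₁): wider spread of x values → smaller SE.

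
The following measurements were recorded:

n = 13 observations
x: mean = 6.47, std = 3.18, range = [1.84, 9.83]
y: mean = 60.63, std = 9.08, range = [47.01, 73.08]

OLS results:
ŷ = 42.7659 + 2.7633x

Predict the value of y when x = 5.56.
ŷ = 58.1298

Plug x = 5.56 into the fitted line:

ŷ = 42.7659 + 2.7633 × 5.56
ŷ = 42.7659 + 15.3639
ŷ = 58.1298

This is the fitted mean response at that x — an individual observation would come with a wider prediction interval.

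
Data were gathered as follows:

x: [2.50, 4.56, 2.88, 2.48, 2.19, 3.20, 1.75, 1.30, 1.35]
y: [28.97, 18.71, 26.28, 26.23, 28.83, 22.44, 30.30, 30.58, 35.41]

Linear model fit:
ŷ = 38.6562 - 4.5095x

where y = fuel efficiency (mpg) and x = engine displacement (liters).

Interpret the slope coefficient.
On average, fuel efficiency is about 4.5095 mpg lower for every extra liter of engine displacement.

The slope coefficient β₁ = -4.5095 represents the marginal effect of engine displacement on fuel efficiency.

Interpretation:
- Engine displacement up by 1 liter → predicted fuel efficiency decreases by 4.5095 mpg
- This is a linear approximation: the same per-unit change is assumed across the whole observed x range

The intercept β₀ = 38.6562 is the predicted fuel efficiency when engine displacement = 0; since the smallest observed x is 1.30, this is an extrapolation and mainly anchors the line.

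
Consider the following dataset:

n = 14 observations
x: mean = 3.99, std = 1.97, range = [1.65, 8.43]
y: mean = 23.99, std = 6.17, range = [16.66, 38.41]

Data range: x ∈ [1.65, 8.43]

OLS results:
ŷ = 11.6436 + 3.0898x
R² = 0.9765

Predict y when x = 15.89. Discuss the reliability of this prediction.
The equation gives ŷ = 60.7405; however x = 15.89 is 7.46 units above the observed range, so this extrapolated value should not be trusted.

Prediction calculation:
ŷ = 11.6436 + 3.0898 × 15.89
ŷ = 60.7405

Reliability:
- Data range: x ∈ [1.65, 8.43]
- Prediction point: x = 15.89 is 7.46 units above the observed range → this is EXTRAPOLATION, not interpolation

Why that matters here:
- Real relationships often flatten, saturate, or turn nonlinear at extremes
- The linear relationship may not hold outside the observed range
- There are no observations near this x to validate the fitted line there

The R² = 0.9765 only validates the fit within [1.65, 8.43]; treat ŷ = 60.7405 with caution.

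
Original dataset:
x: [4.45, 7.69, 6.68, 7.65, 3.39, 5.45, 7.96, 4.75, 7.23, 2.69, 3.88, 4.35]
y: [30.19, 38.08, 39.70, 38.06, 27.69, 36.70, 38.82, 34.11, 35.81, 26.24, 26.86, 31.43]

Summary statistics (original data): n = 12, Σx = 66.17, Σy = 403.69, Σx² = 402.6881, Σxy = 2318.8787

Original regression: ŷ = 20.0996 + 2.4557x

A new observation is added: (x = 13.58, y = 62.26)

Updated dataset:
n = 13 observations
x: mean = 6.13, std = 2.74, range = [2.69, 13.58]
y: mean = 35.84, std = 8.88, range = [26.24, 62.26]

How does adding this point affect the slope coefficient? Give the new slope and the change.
The slope changes from 2.4557 to 3.1261 (change of +0.6704, or +27.3%).

The new point has HIGH LEVERAGE: x = 13.58 is far from the original mean x̄ = 66.17/12 ≈ 5.51 (original range [2.69, 7.96]).

Step 1: Update the sums with the new point (n goes from 12 to 13)
Σx  = 66.17 + 13.58 = 79.75
Σy  = 403.69 + 62.26 = 465.95
Σx² = 402.6881 + 13.58² = 402.6881 + 184.4164 = 587.1045
Σxy = 2318.8787 + 13.58×62.26 = 2318.8787 + 845.4908 = 3164.3695

Step 2: Recompute the slope with b₁ = (nΣxy − ΣxΣy) / (nΣx² − (Σx)²)
Numerator   = 13×3164.3695 − 79.75×465.95 = 41136.8035 − 37159.5125 = 3977.2910
Denominator = 13×587.1045 − 79.75² = 7632.3585 − 6360.0625 = 1272.2960
b₁(new) = 3977.2910 / 1272.2960 = 3.1261

(Same formula on the original sums: (12×2318.8787 − 66.17×403.69) / (12×402.6881 − 66.17²) = 1114.3771 / 453.7883 = 2.4557, matching the given fit.)

Step 3: Change in slope
Δβ₁ = 3.1261 − 2.4557 = +0.6704
Relative change = +0.6704 / 2.4557 × 100% = +27.3%
→ the slope increases when the point is added.

A high-leverage point only changes the slope if it is off the original line; here y = 62.26 is above the original trend, so the slope increases.
In practice: investigate whether it comes from the same population as the rest of the sample.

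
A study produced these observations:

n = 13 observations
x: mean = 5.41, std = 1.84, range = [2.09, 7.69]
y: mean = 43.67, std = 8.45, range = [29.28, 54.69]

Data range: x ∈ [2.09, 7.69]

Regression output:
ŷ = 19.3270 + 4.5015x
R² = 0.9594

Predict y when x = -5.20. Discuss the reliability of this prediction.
ŷ = -4.0808, but this is extrapolation (below the data range [2.09, 7.69]) and may be unreliable.

Prediction calculation:
ŷ = 19.3270 + 4.5015 × (-5.20)
ŷ = -4.0808

Reliability:
- Data range: x ∈ [2.09, 7.69]
- Prediction point: x = -5.20 is 7.29 units below the observed range → this is EXTRAPOLATION, not interpolation

Why that matters here:
- Real relationships often flatten, saturate, or turn nonlinear at extremes
- The standard error of prediction grows with (x − x̄)², and x = -5.20 is far from x̄ = 5.41

Report the number if required, but flag clearly that it is an extrapolation.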